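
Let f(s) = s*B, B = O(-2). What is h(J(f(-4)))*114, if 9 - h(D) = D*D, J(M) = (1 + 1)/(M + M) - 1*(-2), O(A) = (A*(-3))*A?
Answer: 215213/384 ≈ 560.45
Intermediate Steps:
O(A) = -3*A² (O(A) = (-3*A)*A = -3*A²)
B = -12 (B = -3*(-2)² = -3*4 = -12)
f(s) = -12*s (f(s) = s*(-12) = -12*s)
J(M) = 2 + 1/M (J(M) = 2/((2*M)) + 2 = 2*(1/(2*M)) + 2 = 1/M + 2 = 2 + 1/M)
h(D) = 9 - D² (h(D) = 9 - D*D = 9 - D²)
h(J(f(-4)))*114 = (9 - (2 + 1/(-12*(-4)))²)*114 = (9 - (2 + 1/48)²)*114 = (9 - (97/48)²)*114 = (9 - 1*9409/2304)*114 = (9 - 9409/2304)*114 = (11327/2304)*114 = 215213/384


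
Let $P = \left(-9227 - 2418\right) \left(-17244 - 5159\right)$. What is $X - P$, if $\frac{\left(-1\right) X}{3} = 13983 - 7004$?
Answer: $-260903872$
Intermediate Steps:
$X = -20937$ ($X = - 3 \left(13983 - 7004\right) = \left(-3\right) 6979 = -20937$)
$P = 260882935$ ($P = \left(-11645\right) \left(-22403\right) = 260882935$)
$X - P = -20937 - 260882935 = -260903872$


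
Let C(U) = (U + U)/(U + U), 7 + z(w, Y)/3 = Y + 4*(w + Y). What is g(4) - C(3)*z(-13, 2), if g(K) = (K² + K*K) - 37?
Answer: 142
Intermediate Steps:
z(w, Y) = -21 + 12*w + 15*Y (z(w, Y) = -21 + 3*(Y + 4*(w + Y)) = -21 + 3*(Y + 4*(Y + w)) = -21 + 3*(Y + (4*Y + 4*w)) = -21 + 3*(4*w + 5*Y) = -21 + (12*w + 15*Y) = -21 + 12*w + 15*Y)
C(U) = 1 (C(U) = (2*U)/((2*U)) = (2*U)*(1/(2*U)) = 1)
g(K) = -37 + 2*K² (g(K) = (K² + K²) - 37 = 2*K² - 37 = -37 + 2*K²)
g(4) - C(3)*z(-13, 2) = (-37 + 2*4²) - (-21 + 12*(-13) + 15*2) = (-37 + 2*16) - (-21 - 156 + 30) = (-37 + 32) - (-147) = -5 - 1*(-147) = -5 + 147 = 142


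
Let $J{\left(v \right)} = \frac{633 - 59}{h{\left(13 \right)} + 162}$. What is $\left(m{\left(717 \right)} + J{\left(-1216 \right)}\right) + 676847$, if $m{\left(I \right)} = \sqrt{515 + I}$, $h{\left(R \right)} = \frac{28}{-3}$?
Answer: $\frac{154998824}{229} + 4 \sqrt{77} \approx 6.7689 \cdot 10^{5}$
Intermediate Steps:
$h{\left(R \right)} = - \frac{28}{3}$ ($h{\left(R \right)} = 28 \left(- \frac{1}{3}\right) = - \frac{28}{3}$)
$J{\left(v \right)} = \frac{861}{229}$ ($J{\left(v \right)} = \frac{633 - 59}{- \frac{28}{3} + 162} = \frac{574}{\frac{458}{3}} = 574 \cdot \frac{3}{458} = \frac{861}{229}$)
$\left(m{\left(717 \right)} + J{\left(-1216 \right)}\right) + 676847 = \left(\sqrt{515 + 717} + \frac{861}{229}\right) + 676847 = \left(\sqrt{1232} + \frac{861}{229}\right) + 676847 = \left(4 \sqrt{77} + \frac{861}{229}\right) + 676847 = \left(\frac{861}{229} + 4 \sqrt{77}\right) + 676847 = \frac{154998824}{229} + 4 \sqrt{77}$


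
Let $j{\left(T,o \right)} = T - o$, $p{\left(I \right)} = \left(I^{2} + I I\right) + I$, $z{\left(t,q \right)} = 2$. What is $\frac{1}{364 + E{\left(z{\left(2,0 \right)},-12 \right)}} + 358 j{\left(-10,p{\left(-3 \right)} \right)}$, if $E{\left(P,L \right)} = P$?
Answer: $- \frac{3275699}{366} \approx -8950.0$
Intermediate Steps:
$p{\left(I \right)} = I + 2 I^{2}$ ($p{\left(I \right)} = \left(I^{2} + I^{2}\right) + I = 2 I^{2} + I = I + 2 I^{2}$)
$\frac{1}{364 + E{\left(z{\left(2,0 \right)},-12 \right)}} + 358 j{\left(-10,p{\left(-3 \right)} \right)} = \frac{1}{364 + 2} + 358 \left(-10 - - 3 \left(1 + 2 \left(-3\right)\right)\right) = \frac{1}{366} + 358 \left(-10 - - 3 \left(1 - 6\right)\right) = \frac{1}{366} + 358 \left(-10 - \left(-3\right) \left(-5\right)\right) = \frac{1}{366} + 358 \left(-10 - 15\right) = \frac{1}{366} + 358 \left(-25\right) = \frac{1}{366} - 8950 = - \frac{3275699}{366}$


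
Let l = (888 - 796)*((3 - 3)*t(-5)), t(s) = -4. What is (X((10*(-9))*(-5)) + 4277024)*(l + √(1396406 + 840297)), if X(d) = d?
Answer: 29942318*√45647 ≈ 6.3972e+9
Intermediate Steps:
l = 0 (l = (888 - 796)*((3 - 3)*(-4)) = 92*(0*(-4)) = 92*0 = 0)
(X((10*(-9))*(-5)) + 4277024)*(l + √(1396406 + 840297)) = ((10*(-9))*(-5) + 4277024)*(0 + √(1396406 + 840297)) = (-90*(-5) + 4277024)*(0 + √2236703) = (450 + 4277024)*(0 + 7*√45647) = 4277474*(7*√45647) = 29942318*√45647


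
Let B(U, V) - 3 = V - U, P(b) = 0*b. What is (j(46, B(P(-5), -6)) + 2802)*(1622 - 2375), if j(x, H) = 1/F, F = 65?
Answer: -137144643/65 ≈ -2.1099e+6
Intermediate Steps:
P(b) = 0
B(U, V) = 3 + V - U (B(U, V) = 3 + (V - U) = 3 + V - U)
j(x, H) = 1/65
(j(46, B(P(-5), -6)) + 2802)*(1622 - 2375) = (1/65 + 2802)*(1622 - 2375) = (182131/65)*(-753) = -137144643/65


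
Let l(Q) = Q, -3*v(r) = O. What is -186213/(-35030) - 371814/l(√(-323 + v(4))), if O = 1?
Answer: 186213/35030 + 185907*I*√2910/485 ≈ 5.3158 + 20678.0*I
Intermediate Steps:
v(r) = -⅓ (v(r) = -⅓*1 = -⅓)
-186213/(-35030) - 371814/l(√(-323 + v(4))) = -186213/(-35030) - 371814/√(-323 - ⅓) = -186213*(-1/35030) - 371814*(-I*√2910/970) = 186213/35030 - 371814*(-I*√2910/970) = 186213/35030 - (-185907)*I*√2910/485 = 186213/35030 + 185907*I*√2910/485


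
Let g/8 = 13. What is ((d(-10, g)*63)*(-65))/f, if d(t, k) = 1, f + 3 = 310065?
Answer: -1365/103354 ≈ -0.013207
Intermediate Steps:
f = 310062 (f = -3 + 310065 = 310062)
g = 104 (g = 8*13 = 104)
((d(-10, g)*63)*(-65))/f = ((1*63)*(-65))/310062 = (63*(-65))*(1/310062) = -4095*1/310062 = -1365/103354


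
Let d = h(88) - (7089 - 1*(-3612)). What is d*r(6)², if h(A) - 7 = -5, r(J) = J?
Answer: -385164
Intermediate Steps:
h(A) = 2 (h(A) = 7 - 5 = 2)
d = -10699 (d = 2 - (7089 - 1*(-3612)) = 2 - (7089 + 3612) = 2 - 1*10701 = 2 - 10701 = -10699)
d*r(6)² = -10699*6² = -10699*36 = -385164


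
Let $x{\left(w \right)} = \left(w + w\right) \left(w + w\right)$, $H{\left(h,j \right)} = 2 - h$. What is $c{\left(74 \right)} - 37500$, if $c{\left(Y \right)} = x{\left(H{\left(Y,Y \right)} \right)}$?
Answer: $-16764$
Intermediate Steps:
$x{\left(w \right)} = 4 w^{2}$ ($x{\left(w \right)} = 2 w 2 w = 4 w^{2}$)
$c{\left(Y \right)} = 4 \left(2 - Y\right)^{2}$
$c{\left(74 \right)} - 37500 = 4 \left(-2 + 74\right)^{2} - 37500 = 4 \cdot 72^{2} - 37500 = 4 \cdot 5184 - 37500 = 20736 - 37500 = -16764$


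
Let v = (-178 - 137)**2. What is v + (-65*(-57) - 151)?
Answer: 102779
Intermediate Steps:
v = 99225 (v = (-315)**2 = 99225)
v + (-65*(-57) - 151) = 99225 + (-65*(-57) - 151) = 99225 + (3705 - 151) = 99225 + 3554 = 102779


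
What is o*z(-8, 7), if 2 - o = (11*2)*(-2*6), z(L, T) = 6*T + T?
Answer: 13034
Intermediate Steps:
z(L, T) = 7*T
o = 266 (o = 2 - 11*2*(-2*6) = 2 - 22*(-12) = 2 - 1*(-264) = 2 + 264 = 266)
o*z(-8, 7) = 266*(7*7) = 266*49 = 13034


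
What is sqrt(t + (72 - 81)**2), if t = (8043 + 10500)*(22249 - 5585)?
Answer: sqrt(309000633) ≈ 17578.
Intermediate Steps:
t = 309000552 (t = 18543*16664 = 309000552)
sqrt(t + (72 - 81)**2) = sqrt(309000552 + (72 - 81)**2) = sqrt(309000552 + (-9)**2) = sqrt(309000552 + 81) = sqrt(309000633)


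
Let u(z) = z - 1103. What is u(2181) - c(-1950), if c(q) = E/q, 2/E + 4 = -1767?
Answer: 1861409549/1726725 ≈ 1078.0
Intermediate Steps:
E = -2/1771 (E = 2/(-4 - 1767) = 2/(-1771) = 2*(-1/1771) = -2/1771 ≈ -0.0011293)
c(q) = -2/(1771*q)
u(z) = -1103 + z
u(2181) - c(-1950) = (-1103 + 2181) - (-2)/(1771*(-1950)) = 1078 - (-2)*(-1)/(1771*1950) = 1078 - 1*1/1726725 = 1078 - 1/1726725 = 1861409549/1726725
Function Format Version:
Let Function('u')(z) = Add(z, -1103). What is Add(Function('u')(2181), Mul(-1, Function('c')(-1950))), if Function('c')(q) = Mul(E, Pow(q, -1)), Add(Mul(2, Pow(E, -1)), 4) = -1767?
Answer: Rational(1861409549, 1726725) ≈ 1078.0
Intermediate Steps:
E = Rational(-2, 1771) (E = Mul(2, Pow(Add(-4, -1767), -1)) = Mul(2, Pow(-1771, -1)) = Mul(2, Rational(-1, 1771)) = Rational(-2, 1771) ≈ -0.0011293)
Function('c')(q) = Mul(Rational(-2, 1771), Pow(q, -1))
Function('u')(z) = Add(-1103, z)
Add(Function('u')(2181), Mul(-1, Function('c')(-1950))) = Add(Add(-1103, 2181), Mul(-1, Mul(Rational(-2, 1771), Pow(-1950, -1)))) = Add(1078, Mul(-1, Mul(Rational(-2, 1771), Rational(-1, 1950)))) = Add(1078, Mul(-1, Rational(1, 1726725))) = Add(1078, Rational(-1, 1726725)) = Rational(1861409549, 1726725)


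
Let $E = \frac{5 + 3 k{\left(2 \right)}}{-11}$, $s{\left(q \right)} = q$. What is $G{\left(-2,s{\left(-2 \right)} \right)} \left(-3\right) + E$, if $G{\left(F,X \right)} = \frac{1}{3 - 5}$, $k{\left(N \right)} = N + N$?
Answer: $- \frac{1}{22} \approx -0.045455$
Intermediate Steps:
$k{\left(N \right)} = 2 N$
$G{\left(F,X \right)} = - \frac{1}{2}$ ($G{\left(F,X \right)} = \frac{1}{-2} = - \frac{1}{2}$)
$E = - \frac{17}{11}$ ($E = \frac{5 + 3 \cdot 2 \cdot 2}{-11} = \left(5 + 3 \cdot 4\right) \left(- \frac{1}{11}\right) = \left(5 + 12\right) \left(- \frac{1}{11}\right) = 17 \left(- \frac{1}{11}\right) = - \frac{17}{11} \approx -1.5455$)
$G{\left(-2,s{\left(-2 \right)} \right)} \left(-3\right) + E = \left(- \frac{1}{2}\right) \left(-3\right) - \frac{17}{11} = \frac{3}{2} - \frac{17}{11} = - \frac{1}{22}$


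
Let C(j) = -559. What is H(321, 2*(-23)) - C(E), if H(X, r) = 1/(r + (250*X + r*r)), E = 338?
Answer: 46016881/82320 ≈ 559.00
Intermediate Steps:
H(X, r) = 1/(r + r² + 250*X) (H(X, r) = 1/(r + (250*X + r²)) = 1/(r + (r² + 250*X)) = 1/(r + r² + 250*X))
H(321, 2*(-23)) - C(E) = 1/(2*(-23) + (2*(-23))² + 250*321) - 1*(-559) = 1/(-46 + (-46)² + 80250) + 559 = 1/(-46 + 2116 + 80250) + 559 = 1/82320 + 559 = 46016881/82320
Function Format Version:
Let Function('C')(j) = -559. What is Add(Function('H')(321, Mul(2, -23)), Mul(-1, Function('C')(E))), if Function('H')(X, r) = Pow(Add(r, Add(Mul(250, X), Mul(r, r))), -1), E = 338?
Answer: Rational(46016881, 82320) ≈ 559.00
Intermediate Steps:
Function('H')(X, r) = Pow(Add(r, Pow(r, 2), Mul(250, X)), -1) (Function('H')(X, r) = Pow(Add(r, Add(Mul(250, X), Pow(r, 2))), -1) = Pow(Add(r, Add(Pow(r, 2), Mul(250, X))), -1) = Pow(Add(r, Pow(r, 2), Mul(250, X)), -1))
Add(Function('H')(321, Mul(2, -23)), Mul(-1, Function('C')(E))) = Add(Pow(Add(Mul(2, -23), Pow(Mul(2, -23), 2), Mul(250, 321)), -1), Mul(-1, -559)) = Add(Pow(Add(-46, Pow(-46, 2), 80250), -1), 559) = Add(Pow(Add(-46, 2116, 80250), -1), 559) = Add(Pow(82320, -1), 559) = Add(Rational(1, 82320), 559) = Rational(46016881, 82320)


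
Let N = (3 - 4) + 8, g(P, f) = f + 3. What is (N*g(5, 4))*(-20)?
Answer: -980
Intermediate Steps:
g(P, f) = 3 + f
N = 7 (N = -1 + 8 = 7)
(N*g(5, 4))*(-20) = (7*(3 + 4))*(-20) = (7*7)*(-20) = 49*(-20) = -980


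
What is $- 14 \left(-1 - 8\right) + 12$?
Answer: $138$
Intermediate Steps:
$- 14 \left(-1 - 8\right) + 12 = \left(-14\right) \left(-9\right) + 12 = 126 + 12 = 138$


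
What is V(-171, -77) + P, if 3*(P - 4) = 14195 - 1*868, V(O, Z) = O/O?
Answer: 13342/3 ≈ 4447.3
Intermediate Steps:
V(O, Z) = 1
P = 13339/3 (P = 4 + (14195 - 1*868)/3 = 4 + (14195 - 868)/3 = 4 + (⅓)*13327 = 4 + 13327/3 = 13339/3 ≈ 4446.3)
V(-171, -77) + P = 1 + 13339/3 = 13342/3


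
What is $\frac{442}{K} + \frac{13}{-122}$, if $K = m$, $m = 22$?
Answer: $\frac{26819}{1342} \approx 19.984$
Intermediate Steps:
$K = 22$
$\frac{442}{K} + \frac{13}{-122} = \frac{442}{22} + \frac{13}{-122} = 442 \cdot \frac{1}{22} + 13 \left(- \frac{1}{122}\right) = \frac{221}{11} - \frac{13}{122} = \frac{26819}{1342}$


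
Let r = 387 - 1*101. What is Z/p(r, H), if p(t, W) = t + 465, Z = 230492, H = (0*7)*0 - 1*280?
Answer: 230492/751 ≈ 306.91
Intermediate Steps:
H = -280 (H = 0*0 - 280 = 0 - 280 = -280)
r = 286 (r = 387 - 101 = 286)
p(t, W) = 465 + t
Z/p(r, H) = 230492/(465 + 286) = 230492/751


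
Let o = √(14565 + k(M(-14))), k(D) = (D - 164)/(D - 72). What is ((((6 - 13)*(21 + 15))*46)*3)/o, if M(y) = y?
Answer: -8694*√1683407/39149 ≈ -288.13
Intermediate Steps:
k(D) = (-164 + D)/(-72 + D)
o = 4*√1683407/43 (o = √(14565 + (-164 - 14)/(-72 - 14)) = √(14565 - 178/(-86)) = √(14565 - 1/86*(-178)) = √(14565 + 89/43) = √(626384/43) = 4*√1683407/43 ≈ 120.69)
((((6 - 13)*(21 + 15))*46)*3)/o = ((((6 - 13)*(21 + 15))*46)*3)/((4*√1683407/43)) = ((-7*36*46)*3)*(√1683407/156596) = (-252*46*3)*(√1683407/156596) = (-11592*3)*(√1683407/156596) = -8694*√1683407/39149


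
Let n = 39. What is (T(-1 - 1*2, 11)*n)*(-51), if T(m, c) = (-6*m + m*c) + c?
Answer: 7956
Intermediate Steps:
T(m, c) = c - 6*m + c*m (T(m, c) = (-6*m + c*m) + c = c - 6*m + c*m)
(T(-1 - 1*2, 11)*n)*(-51) = ((11 - 6*(-1 - 1*2) + 11*(-1 - 1*2))*39)*(-51) = ((11 - 6*(-1 - 2) + 11*(-1 - 2))*39)*(-51) = ((11 - 6*(-3) + 11*(-3))*39)*(-51) = ((11 + 18 - 33)*39)*(-51) = -4*39*(-51) = -156*(-51) = 7956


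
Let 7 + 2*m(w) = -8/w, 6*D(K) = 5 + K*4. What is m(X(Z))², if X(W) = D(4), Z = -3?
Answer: 4225/196 ≈ 21.556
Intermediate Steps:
D(K) = ⅚ + 2*K/3 (D(K) = (5 + K*4)/6 = (5 + 4*K)/6 = ⅚ + 2*K/3)
X(W) = 7/2 (X(W) = ⅚ + (⅔)*4 = ⅚ + 8/3 = 7/2)
m(w) = -7/2 - 4/w (m(w) = -7/2 + (-8/w)/2 = -7/2 - 4/w)
m(X(Z))² = (-7/2 - 4/7/2)² = (-7/2 - 4*2/7)² = (-7/2 - 8/7)² = (-65/14)² = 4225/196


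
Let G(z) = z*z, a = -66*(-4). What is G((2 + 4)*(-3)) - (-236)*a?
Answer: 62628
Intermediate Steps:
a = 264
G(z) = z**2
G((2 + 4)*(-3)) - (-236)*a = ((2 + 4)*(-3))**2 - (-236)*264 = (6*(-3))**2 - 236*(-264) = (-18)**2 + 62304 = 324 + 62304 = 62628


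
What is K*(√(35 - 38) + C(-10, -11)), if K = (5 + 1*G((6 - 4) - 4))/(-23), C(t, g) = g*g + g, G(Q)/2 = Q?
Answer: -110/23 - I*√3/23 ≈ -4.7826 - 0.075307*I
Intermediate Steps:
G(Q) = 2*Q
C(t, g) = g + g² (C(t, g) = g² + g = g + g²)
K = -1/23 (K = (5 + 1*(2*((6 - 4) - 4)))/(-23) = (5 + 1*(2*(2 - 4)))*(-1/23) = (5 + 1*(2*(-2)))*(-1/23) = (5 + 1*(-4))*(-1/23) = (5 - 4)*(-1/23) = 1*(-1/23) = -1/23 ≈ -0.043478)
K*(√(35 - 38) + C(-10, -11)) = -(√(35 - 38) - 11*(1 - 11))/23 = -(√(-3) - 11*(-10))/23 = -(I*√3 + 110)/23 = -(110 + I*√3)/23 = -110/23 - I*√3/23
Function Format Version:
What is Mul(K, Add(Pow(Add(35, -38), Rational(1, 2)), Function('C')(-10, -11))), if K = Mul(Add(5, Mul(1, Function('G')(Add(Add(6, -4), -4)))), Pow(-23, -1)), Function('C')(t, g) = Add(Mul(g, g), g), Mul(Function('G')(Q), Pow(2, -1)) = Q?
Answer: Add(Rational(-110, 23), Mul(Rational(-1, 23), I, Pow(3, Rational(1, 2)))) ≈ Add(-4.7826, Mul(-0.075307, I))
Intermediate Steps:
Function('G')(Q) = Mul(2, Q)
Function('C')(t, g) = Add(g, Pow(g, 2)) (Function('C')(t, g) = Add(Pow(g, 2), g) = Add(g, Pow(g, 2)))
K = Rational(-1, 23) (K = Mul(Add(5, Mul(1, Mul(2, Add(Add(6, -4), -4)))), Pow(-23, -1)) = Mul(Add(5, Mul(1, Mul(2, Add(2, -4)))), Rational(-1, 23)) = Mul(Add(5, Mul(1, Mul(2, -2))), Rational(-1, 23)) = Mul(Add(5, Mul(1, -4)), Rational(-1, 23)) = Mul(Add(5, -4), Rational(-1, 23)) = Mul(1, Rational(-1, 23)) = Rational(-1, 23) ≈ -0.043478)
Mul(K, Add(Pow(Add(35, -38), Rational(1, 2)), Function('C')(-10, -11))) = Mul(Rational(-1, 23), Add(Pow(Add(35, -38), Rational(1, 2)), Mul(-11, Add(1, -11)))) = Mul(Rational(-1, 23), Add(Pow(-3, Rational(1, 2)), Mul(-11, -10))) = Mul(Rational(-1, 23), Add(Mul(I, Pow(3, Rational(1, 2))), 110)) = Mul(Rational(-1, 23), Add(110, Mul(I, Pow(3, Rational(1, 2))))) = Add(Rational(-110, 23), Mul(Rational(-1, 23), I, Pow(3, Rational(1, 2))))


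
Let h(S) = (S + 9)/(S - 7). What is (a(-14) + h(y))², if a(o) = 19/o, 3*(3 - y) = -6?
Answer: 13689/196 ≈ 69.842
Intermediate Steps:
y = 5 (y = 3 - ⅓*(-6) = 3 + 2 = 5)
h(S) = (9 + S)/(-7 + S)
(a(-14) + h(y))² = (19/(-14) + (9 + 5)/(-7 + 5))² = (19*(-1/14) + 14/(-2))² = (-19/14 - ½*14)² = (-19/14 - 7)² = (-117/14)² = 13689/196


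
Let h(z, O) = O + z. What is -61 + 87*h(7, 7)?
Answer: 1157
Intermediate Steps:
-61 + 87*h(7, 7) = -61 + 87*(7 + 7) = -61 + 87*14 = -61 + 1218 = 1157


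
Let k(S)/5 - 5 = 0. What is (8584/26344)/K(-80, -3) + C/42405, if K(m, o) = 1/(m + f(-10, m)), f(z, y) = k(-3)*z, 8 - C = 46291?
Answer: -409935037/3774045 ≈ -108.62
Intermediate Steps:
k(S) = 25 (k(S) = 25 + 5*0 = 25 + 0 = 25)
C = -46283 (C = 8 - 1*46291 = 8 - 46291 = -46283)
f(z, y) = 25*z
K(m, o) = 1/(-250 + m) (K(m, o) = 1/(m + 25*(-10)) = 1/(m - 250) = 1/(-250 + m))
(8584/26344)/K(-80, -3) + C/42405 = (8584/26344)/(1/(-250 - 80)) - 46283/42405 = (8584*(1/26344))/(1/(-330)) - 46283*1/42405 = 29/(89*(-1/330)) - 46283/42405 = (29/89)*(-330) - 46283/42405 = -9570/89 - 46283/42405 = -409935037/3774045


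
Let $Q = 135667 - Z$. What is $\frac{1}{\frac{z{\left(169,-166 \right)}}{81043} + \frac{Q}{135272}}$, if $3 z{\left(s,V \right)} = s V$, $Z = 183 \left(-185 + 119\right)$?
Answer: $\frac{32888546088}{32126173417} \approx 1.0237$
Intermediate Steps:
$Z = -12078$ ($Z = 183 \left(-66\right) = -12078$)
$Q = 147745$ ($Q = 135667 - -12078 = 135667 + 12078 = 147745$)
$z{\left(s,V \right)} = \frac{V s}{3}$ ($z{\left(s,V \right)} = \frac{s V}{3} = \frac{V s}{3}$)
$\frac{1}{\frac{z{\left(169,-166 \right)}}{81043} + \frac{Q}{135272}} = \frac{1}{\frac{\frac{1}{3} \left(-166\right) 169}{81043} + \frac{147745}{135272}} = \frac{1}{\left(- \frac{28054}{3}\right) \frac{1}{81043} + 147745 \cdot \frac{1}{135272}} = \frac{1}{- \frac{28054}{243129} + \frac{147745}{135272}} = \frac{1}{\frac{32126173417}{32888546088}} = \frac{32888546088}{32126173417}$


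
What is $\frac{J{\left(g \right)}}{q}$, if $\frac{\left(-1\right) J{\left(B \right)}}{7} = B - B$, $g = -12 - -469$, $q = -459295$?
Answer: $0$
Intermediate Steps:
$g = 457$ ($g = -12 + 469 = 457$)
$J{\left(B \right)} = 0$ ($J{\left(B \right)} = - 7 \left(B - B\right) = \left(-7\right) 0 = 0$)
$\frac{J{\left(g \right)}}{q} = \frac{0}{-459295} = 0 \left(- \frac{1}{459295}\right) = 0$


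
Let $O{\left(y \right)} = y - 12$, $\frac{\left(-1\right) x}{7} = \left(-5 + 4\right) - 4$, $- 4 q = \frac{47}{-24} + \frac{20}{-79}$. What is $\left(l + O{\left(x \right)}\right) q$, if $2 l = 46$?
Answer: $\frac{96439}{3792} \approx 25.432$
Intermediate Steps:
$l = 23$ ($l = \frac{1}{2} \cdot 46 = 23$)
$q = \frac{4193}{7584}$ ($q = - \frac{\frac{47}{-24} + \frac{20}{-79}}{4} = - \frac{47 \left(- \frac{1}{24}\right) + 20 \left(- \frac{1}{79}\right)}{4} = - \frac{- \frac{47}{24} - \frac{20}{79}}{4} = \left(- \frac{1}{4}\right) \left(- \frac{4193}{1896}\right) = \frac{4193}{7584} \approx 0.55287$)
$x = 35$ ($x = - 7 \left(\left(-5 + 4\right) - 4\right) = - 7 \left(-1 - 4\right) = \left(-7\right) \left(-5\right) = 35$)
$O{\left(y \right)} = -12 + y$
$\left(l + O{\left(x \right)}\right) q = \left(23 + \left(-12 + 35\right)\right) \frac{4193}{7584} = \left(23 + 23\right) \frac{4193}{7584} = 46 \cdot \frac{4193}{7584} = \frac{96439}{3792}$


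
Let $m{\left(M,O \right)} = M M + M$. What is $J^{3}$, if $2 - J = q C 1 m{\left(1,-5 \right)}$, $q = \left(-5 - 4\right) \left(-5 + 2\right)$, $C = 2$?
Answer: $-1191016$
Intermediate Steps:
$m{\left(M,O \right)} = M + M^{2}$ ($m{\left(M,O \right)} = M^{2} + M = M + M^{2}$)
$q = 27$ ($q = \left(-9\right) \left(-3\right) = 27$)
$J = -106$ ($J = 2 - 27 \cdot 2 \cdot 1 \cdot 1 \left(1 + 1\right) = 2 - 27 \cdot 2 \cdot 1 \cdot 2 = 2 - 54 \cdot 2 = 2 - 108 = -106$)
$J^{3} = \left(-106\right)^{3} = -1191016$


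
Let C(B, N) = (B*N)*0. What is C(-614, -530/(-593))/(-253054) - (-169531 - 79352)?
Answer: 248883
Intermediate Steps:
C(B, N) = 0
C(-614, -530/(-593))/(-253054) - (-169531 - 79352) = 0/(-253054) - (-169531 - 79352) = 0*(-1/253054) - 1*(-248883) = 0 + 248883 = 248883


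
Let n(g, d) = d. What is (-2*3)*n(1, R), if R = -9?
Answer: 54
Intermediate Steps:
(-2*3)*n(1, R) = -2*3*(-9) = -6*(-9) = 54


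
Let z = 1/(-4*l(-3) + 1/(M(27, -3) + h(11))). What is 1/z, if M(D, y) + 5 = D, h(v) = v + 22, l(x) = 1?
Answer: -219/55 ≈ -3.9818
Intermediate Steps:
h(v) = 22 + v
M(D, y) = -5 + D
z = -55/219 (z = 1/(-4*1 + 1/((-5 + 27) + (22 + 11))) = 1/(-4 + 1/(22 + 33)) = 1/(-4 + 1/55) = 1/(-219/55) = -55/219 ≈ -0.25114)
1/z = 1/(-55/219) = -219/55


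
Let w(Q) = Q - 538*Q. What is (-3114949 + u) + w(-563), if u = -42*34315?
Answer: -4253848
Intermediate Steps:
w(Q) = -537*Q
u = -1441230
(-3114949 + u) + w(-563) = (-3114949 - 1441230) - 537*(-563) = -4556179 + 302331 = -4253848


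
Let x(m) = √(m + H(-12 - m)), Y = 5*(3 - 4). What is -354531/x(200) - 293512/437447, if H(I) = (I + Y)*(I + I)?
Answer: -293512/437447 - 118177*√5763/7684 ≈ -1168.2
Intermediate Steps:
Y = -5 (Y = 5*(-1) = -5)
H(I) = 2*I*(-5 + I) (H(I) = (I - 5)*(I + I) = (-5 + I)*(2*I) = 2*I*(-5 + I))
x(m) = √(m + 2*(-17 - m)*(-12 - m)) (x(m) = √(m + 2*(-12 - m)*(-5 + (-12 - m))) = √(m + 2*(-12 - m)*(-17 - m)) = √(m + 2*(-17 - m)*(-12 - m)))
-354531/x(200) - 293512/437447 = -354531/√(200 + 2*(12 + 200)*(17 + 200)) - 293512/437447 = -354531/√(200 + 2*212*217) - 293512*1/437447 = -354531/√(200 + 92008) - 293512/437447 = -354531*√5763/23052 - 293512/437447 = -118177*√5763/7684 - 293512/437447 = -293512/437447 - 118177*√5763/7684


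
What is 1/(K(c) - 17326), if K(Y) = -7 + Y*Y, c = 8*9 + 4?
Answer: -1/11557 ≈ -8.6528e-5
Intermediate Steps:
c = 76 (c = 72 + 4 = 76)
K(Y) = -7 + Y²
1/(K(c) - 17326) = 1/((-7 + 76²) - 17326) = 1/((-7 + 5776) - 17326) = 1/(5769 - 17326) = 1/(-11557) = -1/11557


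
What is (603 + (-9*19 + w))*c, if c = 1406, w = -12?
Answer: 590520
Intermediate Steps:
(603 + (-9*19 + w))*c = (603 + (-9*19 - 12))*1406 = (603 + (-171 - 12))*1406 = (603 - 183)*1406 = 420*1406 = 590520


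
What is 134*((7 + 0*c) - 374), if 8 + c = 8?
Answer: -49178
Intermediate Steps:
c = 0 (c = -8 + 8 = 0)
134*((7 + 0*c) - 374) = 134*((7 + 0*0) - 374) = 134*((7 + 0) - 374) = 134*(7 - 374) = 134*(-367) = -49178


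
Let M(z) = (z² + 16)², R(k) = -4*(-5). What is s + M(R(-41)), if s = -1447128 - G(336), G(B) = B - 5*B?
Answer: -1272728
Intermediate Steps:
R(k) = 20
G(B) = -4*B
M(z) = (16 + z²)²
s = -1445784 (s = -1447128 - (-4)*336 = -1447128 - 1*(-1344) = -1447128 + 1344 = -1445784)
s + M(R(-41)) = -1445784 + (16 + 20²)² = -1445784 + (16 + 400)² = -1445784 + 416² = -1445784 + 173056 = -1272728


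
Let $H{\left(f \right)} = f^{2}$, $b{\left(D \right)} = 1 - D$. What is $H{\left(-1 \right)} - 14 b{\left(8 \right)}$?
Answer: $99$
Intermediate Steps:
$H{\left(-1 \right)} - 14 b{\left(8 \right)} = \left(-1\right)^{2} - 14 \left(1 - 8\right) = 1 - 14 \left(1 - 8\right) = 1 - -98 = 1 + 98 = 99$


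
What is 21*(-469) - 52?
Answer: -9901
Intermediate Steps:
21*(-469) - 52 = -9849 - 52 = -9901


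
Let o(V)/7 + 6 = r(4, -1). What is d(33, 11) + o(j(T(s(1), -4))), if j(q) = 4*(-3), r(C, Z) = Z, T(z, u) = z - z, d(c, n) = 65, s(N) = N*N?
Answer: 16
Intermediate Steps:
s(N) = N**2
T(z, u) = 0
j(q) = -12
o(V) = -49 (o(V) = -42 + 7*(-1) = -42 - 7 = -49)
d(33, 11) + o(j(T(s(1), -4))) = 65 - 49 = 16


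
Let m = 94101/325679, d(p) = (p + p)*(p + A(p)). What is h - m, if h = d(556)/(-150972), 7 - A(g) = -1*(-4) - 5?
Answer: -18205171937/4097367499 ≈ -4.4431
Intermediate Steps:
A(g) = 8 (A(g) = 7 - (-1*(-4) - 5) = 7 - (4 - 5) = 7 - 1*(-1) = 7 + 1 = 8)
d(p) = 2*p*(8 + p) (d(p) = (p + p)*(p + 8) = (2*p)*(8 + p) = 2*p*(8 + p))
m = 94101/325679 (m = 94101*(1/325679) = 94101/325679 ≈ 0.28894)
h = -52264/12581 (h = (2*556*(8 + 556))/(-150972) = (2*556*564)*(-1/150972) = 627168*(-1/150972) = -52264/12581 ≈ -4.1542)
h - m = -52264/12581 - 1*94101/325679 = -52264/12581 - 94101/325679 = -18205171937/4097367499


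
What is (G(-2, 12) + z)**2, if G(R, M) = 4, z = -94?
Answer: 8100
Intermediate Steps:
(G(-2, 12) + z)**2 = (4 - 94)**2 = (-90)**2 = 8100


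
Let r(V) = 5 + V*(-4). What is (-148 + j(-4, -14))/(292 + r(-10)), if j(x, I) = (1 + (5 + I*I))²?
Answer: 40656/337 ≈ 120.64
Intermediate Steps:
r(V) = 5 - 4*V
j(x, I) = (6 + I²)² (j(x, I) = (1 + (5 + I²))² = (6 + I²)²)
(-148 + j(-4, -14))/(292 + r(-10)) = (-148 + (6 + (-14)²)²)/(292 + (5 - 4*(-10))) = (-148 + (6 + 196)²)/(292 + (5 + 40)) = (-148 + 202²)/(292 + 45) = (-148 + 40804)/337 = 40656*(1/337) = 40656/337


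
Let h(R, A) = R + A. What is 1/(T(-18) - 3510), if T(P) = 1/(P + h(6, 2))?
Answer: -10/35101 ≈ -0.00028489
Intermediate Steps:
h(R, A) = A + R
T(P) = 1/(8 + P) (T(P) = 1/(P + (2 + 6)) = 1/(P + 8) = 1/(8 + P))
1/(T(-18) - 3510) = 1/(1/(8 - 18) - 3510) = 1/(1/(-10) - 3510) = 1/(-1/10 - 3510) = 1/(-35101/10) = -10/35101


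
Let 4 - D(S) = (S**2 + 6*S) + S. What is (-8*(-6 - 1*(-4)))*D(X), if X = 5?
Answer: -896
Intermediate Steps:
D(S) = 4 - S**2 - 7*S (D(S) = 4 - ((S**2 + 6*S) + S) = 4 - (S**2 + 7*S) = 4 + (-S**2 - 7*S) = 4 - S**2 - 7*S)
(-8*(-6 - 1*(-4)))*D(X) = (-8*(-6 - 1*(-4)))*(4 - 1*5**2 - 7*5) = (-8*(-6 + 4))*(4 - 1*25 - 35) = (-8*(-2))*(4 - 25 - 35) = 16*(-56) = -896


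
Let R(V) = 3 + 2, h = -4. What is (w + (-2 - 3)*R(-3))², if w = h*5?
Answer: 2025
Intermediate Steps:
R(V) = 5
w = -20 (w = -4*5 = -20)
(w + (-2 - 3)*R(-3))² = (-20 + (-2 - 3)*5)² = (-20 - 5*5)² = (-20 - 25)² = (-45)² = 2025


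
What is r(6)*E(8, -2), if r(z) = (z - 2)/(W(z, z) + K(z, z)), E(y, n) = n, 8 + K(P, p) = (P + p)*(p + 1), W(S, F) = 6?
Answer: -4/41 ≈ -0.097561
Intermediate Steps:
K(P, p) = -8 + (1 + p)*(P + p) (K(P, p) = -8 + (P + p)*(p + 1) = -8 + (P + p)*(1 + p) = -8 + (1 + p)*(P + p))
r(z) = (-2 + z)/(-2 + 2*z + 2*z**2) (r(z) = (z - 2)/(6 + (-8 + z + z + z**2 + z*z)) = (-2 + z)/(6 + (-8 + z + z + z**2 + z**2)) = (-2 + z)/(6 + (-8 + 2*z + 2*z**2)) = (-2 + z)/(-2 + 2*z + 2*z**2))
r(6)*E(8, -2) = ((-1 + (1/2)*6)/(-1 + 6 + 6**2))*(-2) = ((-1 + 3)/(-1 + 6 + 36))*(-2) = (2/41)*(-2) = -4/41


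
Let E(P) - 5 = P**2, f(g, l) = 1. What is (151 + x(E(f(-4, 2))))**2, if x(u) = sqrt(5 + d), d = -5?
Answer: 22801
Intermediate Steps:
E(P) = 5 + P**2
x(u) = 0 (x(u) = sqrt(5 - 5) = sqrt(0) = 0)
(151 + x(E(f(-4, 2))))**2 = (151 + 0)**2 = 151**2 = 22801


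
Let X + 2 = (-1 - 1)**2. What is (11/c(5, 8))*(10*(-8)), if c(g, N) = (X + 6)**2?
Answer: -55/4 ≈ -13.750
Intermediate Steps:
X = 2 (X = -2 + (-1 - 1)**2 = -2 + (-2)**2 = -2 + 4 = 2)
c(g, N) = 64 (c(g, N) = (2 + 6)**2 = 8**2 = 64)
(11/c(5, 8))*(10*(-8)) = (11/64)*(10*(-8)) = ((1/64)*11)*(-80) = (11/64)*(-80) = -55/4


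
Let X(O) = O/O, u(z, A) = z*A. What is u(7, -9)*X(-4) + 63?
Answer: 0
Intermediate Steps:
u(z, A) = A*z
X(O) = 1
u(7, -9)*X(-4) + 63 = -9*7*1 + 63 = -63*1 + 63 = -63 + 63 = 0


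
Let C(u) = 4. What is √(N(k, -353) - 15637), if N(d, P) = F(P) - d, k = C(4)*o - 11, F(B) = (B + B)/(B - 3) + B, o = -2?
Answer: I*√505962330/178 ≈ 126.37*I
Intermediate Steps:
F(B) = B + 2*B/(-3 + B) (F(B) = (2*B)/(-3 + B) + B = 2*B/(-3 + B) + B = B + 2*B/(-3 + B))
k = -19 (k = 4*(-2) - 11 = -8 - 11 = -19)
N(d, P) = -d + P*(-1 + P)/(-3 + P) (N(d, P) = P*(-1 + P)/(-3 + P) - d = -d + P*(-1 + P)/(-3 + P))
√(N(k, -353) - 15637) = √((-353*(-1 - 353) - 1*(-19)*(-3 - 353))/(-3 - 353) - 15637) = √((-353*(-354) - 1*(-19)*(-356))/(-356) - 15637) = √(-(124962 - 6764)/356 - 15637) = √(-1/356*118198 - 15637) = √(-59099/178 - 15637) = √(-2842485/178) = I*√505962330/178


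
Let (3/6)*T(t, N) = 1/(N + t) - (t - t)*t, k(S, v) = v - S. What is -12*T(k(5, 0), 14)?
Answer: -8/3 ≈ -2.6667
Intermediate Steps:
T(t, N) = 2/(N + t) (T(t, N) = 2*(1/(N + t) - (t - t)*t) = 2*(1/(N + t) - 0*t) = 2*(1/(N + t) - 1*0) = 2*(1/(N + t) + 0) = 2/(N + t))
-12*T(k(5, 0), 14) = -24/(14 + (0 - 1*5)) = -24/(14 + (0 - 5)) = -24/(14 - 5) = -24/9 = -12*2/9 = -8/3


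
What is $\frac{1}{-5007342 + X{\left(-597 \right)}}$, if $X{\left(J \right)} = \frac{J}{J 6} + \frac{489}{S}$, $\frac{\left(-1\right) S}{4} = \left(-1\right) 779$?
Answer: $- \frac{9348}{46808629991} \approx -1.9971 \cdot 10^{-7}$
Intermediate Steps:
$S = 3116$ ($S = - 4 \left(\left(-1\right) 779\right) = \left(-4\right) \left(-779\right) = 3116$)
$X{\left(J \right)} = \frac{3025}{9348}$ ($X{\left(J \right)} = \frac{J}{J 6} + \frac{489}{3116} = \frac{J}{6 J} + 489 \cdot \frac{1}{3116} = J \frac{1}{6 J} + \frac{489}{3116} = \frac{1}{6} + \frac{489}{3116} = \frac{3025}{9348}$)
$\frac{1}{-5007342 + X{\left(-597 \right)}} = \frac{1}{-5007342 + \frac{3025}{9348}} = \frac{1}{- \frac{46808629991}{9348}} = - \frac{9348}{46808629991}$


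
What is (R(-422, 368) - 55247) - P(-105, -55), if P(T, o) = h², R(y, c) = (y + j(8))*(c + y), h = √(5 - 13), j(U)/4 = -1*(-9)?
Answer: -34395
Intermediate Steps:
j(U) = 36 (j(U) = 4*(-1*(-9)) = 4*9 = 36)
h = 2*I*√2 (h = √(-8) = 2*I*√2 ≈ 2.8284*I)
R(y, c) = (36 + y)*(c + y) (R(y, c) = (y + 36)*(c + y) = (36 + y)*(c + y))
P(T, o) = -8 (P(T, o) = (2*I*√2)² = -8)
(R(-422, 368) - 55247) - P(-105, -55) = (((-422)² + 36*368 + 36*(-422) + 368*(-422)) - 55247) - 1*(-8) = ((178084 + 13248 - 15192 - 155296) - 55247) + 8 = (20844 - 55247) + 8 = -34403 + 8 = -34395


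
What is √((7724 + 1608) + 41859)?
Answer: √51191 ≈ 226.25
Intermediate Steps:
√((7724 + 1608) + 41859) = √(9332 + 41859) = √51191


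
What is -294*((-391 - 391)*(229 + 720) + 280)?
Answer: 218100372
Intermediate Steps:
-294*((-391 - 391)*(229 + 720) + 280) = -294*(-782*949 + 280) = -294*(-742118 + 280) = -294*(-741838) = 218100372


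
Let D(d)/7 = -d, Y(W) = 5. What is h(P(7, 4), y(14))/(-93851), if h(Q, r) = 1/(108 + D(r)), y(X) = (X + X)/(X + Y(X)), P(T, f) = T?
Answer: -19/174187456 ≈ -1.0908e-7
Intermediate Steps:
D(d) = -7*d (D(d) = 7*(-d) = -7*d)
y(X) = 2*X/(5 + X) (y(X) = (X + X)/(X + 5) = (2*X)/(5 + X) = 2*X/(5 + X))
h(Q, r) = 1/(108 - 7*r)
h(P(7, 4), y(14))/(-93851) = -1/(-108 + 7*(2*14/(5 + 14)))/(-93851) = -1/(-108 + 7*(2*14/19))*(-1/93851) = -1/(-108 + 7*(2*14*(1/19)))*(-1/93851) = -1/(-108 + 7*(28/19))*(-1/93851) = -1/(-108 + 196/19)*(-1/93851) = -1/(-1856/19)*(-1/93851) = -1*(-19/1856)*(-1/93851) = (19/1856)*(-1/93851) = -19/174187456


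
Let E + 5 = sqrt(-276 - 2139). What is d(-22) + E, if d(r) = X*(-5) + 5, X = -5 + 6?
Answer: -5 + I*sqrt(2415) ≈ -5.0 + 49.143*I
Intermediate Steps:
X = 1
d(r) = 0 (d(r) = 1*(-5) + 5 = -5 + 5 = 0)
E = -5 + I*sqrt(2415) (E = -5 + sqrt(-276 - 2139) = -5 + sqrt(-2415) = -5 + I*sqrt(2415) ≈ -5.0 + 49.143*I)
d(-22) + E = 0 + (-5 + I*sqrt(2415)) = -5 + I*sqrt(2415)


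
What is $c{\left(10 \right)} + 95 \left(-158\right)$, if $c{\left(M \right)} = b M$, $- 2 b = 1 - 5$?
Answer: $-14990$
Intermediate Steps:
$b = 2$ ($b = - \frac{1 - 5}{2} = \left(- \frac{1}{2}\right) \left(-4\right) = 2$)
$c{\left(M \right)} = 2 M$
$c{\left(10 \right)} + 95 \left(-158\right) = 2 \cdot 10 + 95 \left(-158\right) = 20 - 15010 = -14990$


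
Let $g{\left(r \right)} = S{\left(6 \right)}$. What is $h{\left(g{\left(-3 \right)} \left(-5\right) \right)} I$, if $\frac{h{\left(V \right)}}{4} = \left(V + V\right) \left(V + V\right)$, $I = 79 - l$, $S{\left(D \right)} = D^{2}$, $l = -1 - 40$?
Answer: $62208000$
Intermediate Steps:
$l = -41$
$g{\left(r \right)} = 36$ ($g{\left(r \right)} = 6^{2} = 36$)
$I = 120$ ($I = 79 - -41 = 79 + 41 = 120$)
$h{\left(V \right)} = 16 V^{2}$ ($h{\left(V \right)} = 4 \left(V + V\right) \left(V + V\right) = 4 \cdot 2 V 2 V = 4 \cdot 4 V^{2} = 16 V^{2}$)
$h{\left(g{\left(-3 \right)} \left(-5\right) \right)} I = 16 \left(36 \left(-5\right)\right)^{2} \cdot 120 = 16 \left(-180\right)^{2} \cdot 120 = 16 \cdot 32400 \cdot 120 = 518400 \cdot 120 = 62208000$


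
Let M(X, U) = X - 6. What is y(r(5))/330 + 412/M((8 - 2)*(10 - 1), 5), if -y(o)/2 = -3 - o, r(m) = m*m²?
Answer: 2059/220 ≈ 9.3591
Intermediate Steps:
r(m) = m³
M(X, U) = -6 + X
y(o) = 6 + 2*o (y(o) = -2*(-3 - o) = 6 + 2*o)
y(r(5))/330 + 412/M((8 - 2)*(10 - 1), 5) = (6 + 2*5³)/330 + 412/(-6 + (8 - 2)*(10 - 1)) = (6 + 2*125)*(1/330) + 412/(-6 + 6*9) = (6 + 250)*(1/330) + 412/(-6 + 54) = 256*(1/330) + 412/48 = 128/165 + 412*(1/48) = 128/165 + 103/12 = 2059/220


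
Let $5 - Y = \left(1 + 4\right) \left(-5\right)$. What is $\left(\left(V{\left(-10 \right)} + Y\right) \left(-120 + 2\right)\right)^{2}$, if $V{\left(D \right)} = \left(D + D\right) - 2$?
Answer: $891136$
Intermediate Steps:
$V{\left(D \right)} = -2 + 2 D$ ($V{\left(D \right)} = 2 D - 2 = -2 + 2 D$)
$Y = 30$ ($Y = 5 - \left(1 + 4\right) \left(-5\right) = 5 - 5 \left(-5\right) = 5 - -25 = 5 + 25 = 30$)
$\left(\left(V{\left(-10 \right)} + Y\right) \left(-120 + 2\right)\right)^{2} = \left(\left(\left(-2 + 2 \left(-10\right)\right) + 30\right) \left(-120 + 2\right)\right)^{2} = \left(\left(\left(-2 - 20\right) + 30\right) \left(-118\right)\right)^{2} = \left(\left(-22 + 30\right) \left(-118\right)\right)^{2} = \left(8 \left(-118\right)\right)^{2} = \left(-944\right)^{2} = 891136$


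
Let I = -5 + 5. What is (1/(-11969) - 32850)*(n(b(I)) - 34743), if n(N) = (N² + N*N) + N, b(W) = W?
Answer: 13660310100693/11969 ≈ 1.1413e+9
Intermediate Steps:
I = 0
n(N) = N + 2*N² (n(N) = (N² + N²) + N = 2*N² + N = N + 2*N²)
(1/(-11969) - 32850)*(n(b(I)) - 34743) = (1/(-11969) - 32850)*(0*(1 + 2*0) - 34743) = (-1/11969 - 32850)*(0*(1 + 0) - 34743) = -393181651*(0*1 - 34743)/11969 = -393181651*(0 - 34743)/11969 = -393181651/11969*(-34743) = 13660310100693/11969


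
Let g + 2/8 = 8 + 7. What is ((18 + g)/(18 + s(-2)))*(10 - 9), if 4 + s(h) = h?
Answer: 131/48 ≈ 2.7292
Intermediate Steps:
g = 59/4 (g = -1/4 + (8 + 7) = -1/4 + 15 = 59/4 ≈ 14.750)
s(h) = -4 + h
((18 + g)/(18 + s(-2)))*(10 - 9) = ((18 + 59/4)/(18 + (-4 - 2)))*(10 - 9) = (131/(4*(18 - 6)))*1 = ((131/4)/12)*1 = ((131/4)*(1/12))*1 = (131/48)*1 = 131/48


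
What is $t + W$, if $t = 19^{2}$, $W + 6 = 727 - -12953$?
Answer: $14035$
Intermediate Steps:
$W = 13674$ ($W = -6 + \left(727 - -12953\right) = -6 + \left(727 + 12953\right) = -6 + 13680 = 13674$)
$t = 361$
$t + W = 361 + 13674 = 14035$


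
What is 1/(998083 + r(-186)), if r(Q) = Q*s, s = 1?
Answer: 1/997897 ≈ 1.0021e-6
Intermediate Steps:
r(Q) = Q (r(Q) = Q*1 = Q)
1/(998083 + r(-186)) = 1/(998083 - 186) = 1/997897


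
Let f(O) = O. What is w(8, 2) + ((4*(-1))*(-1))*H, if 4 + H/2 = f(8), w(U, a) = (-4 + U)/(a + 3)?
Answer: 164/5 ≈ 32.800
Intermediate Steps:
w(U, a) = (-4 + U)/(3 + a)
H = 8 (H = -8 + 2*8 = -8 + 16 = 8)
w(8, 2) + ((4*(-1))*(-1))*H = (-4 + 8)/(3 + 2) + ((4*(-1))*(-1))*8 = 4/5 - 4*(-1)*8 = (⅕)*4 + 4*8 = ⅘ + 32 = 164/5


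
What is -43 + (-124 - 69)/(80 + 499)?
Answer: -130/3 ≈ -43.333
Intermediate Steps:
-43 + (-124 - 69)/(80 + 499) = -43 - 193/579 = -43 - 193*1/579 = -43 - ⅓ = -130/3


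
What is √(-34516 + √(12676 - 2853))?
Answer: √(-34516 + √9823) ≈ 185.52*I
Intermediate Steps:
√(-34516 + √(12676 - 2853)) = √(-34516 + √9823)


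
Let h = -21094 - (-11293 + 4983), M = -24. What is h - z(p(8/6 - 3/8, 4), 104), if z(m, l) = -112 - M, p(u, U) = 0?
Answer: -14696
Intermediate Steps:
h = -14784 (h = -21094 - 1*(-6310) = -21094 + 6310 = -14784)
z(m, l) = -88 (z(m, l) = -112 - 1*(-24) = -112 + 24 = -88)
h - z(p(8/6 - 3/8, 4), 104) = -14784 - 1*(-88) = -14784 + 88 = -14696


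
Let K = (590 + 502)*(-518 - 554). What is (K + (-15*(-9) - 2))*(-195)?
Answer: 228245745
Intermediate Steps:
K = -1170624 (K = 1092*(-1072) = -1170624)
(K + (-15*(-9) - 2))*(-195) = (-1170624 + (-15*(-9) - 2))*(-195) = (-1170624 + (135 - 2))*(-195) = (-1170624 + 133)*(-195) = -1170491*(-195) = 228245745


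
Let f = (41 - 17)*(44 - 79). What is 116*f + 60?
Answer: -97380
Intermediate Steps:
f = -840 (f = 24*(-35) = -840)
116*f + 60 = 116*(-840) + 60 = -97440 + 60 = -97380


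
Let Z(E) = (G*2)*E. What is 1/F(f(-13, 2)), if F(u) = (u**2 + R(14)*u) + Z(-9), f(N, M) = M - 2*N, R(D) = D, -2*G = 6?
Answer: 1/1230 ≈ 0.00081301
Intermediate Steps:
G = -3 (G = -1/2*6 = -3)
Z(E) = -6*E (Z(E) = (-3*2)*E = -6*E)
F(u) = 54 + u**2 + 14*u (F(u) = (u**2 + 14*u) - 6*(-9) = (u**2 + 14*u) + 54 = 54 + u**2 + 14*u)
1/F(f(-13, 2)) = 1/(54 + (2 - 2*(-13))**2 + 14*(2 - 2*(-13))) = 1/(54 + (2 + 26)**2 + 14*(2 + 26)) = 1/(54 + 28**2 + 14*28) = 1/(54 + 784 + 392) = 1/1230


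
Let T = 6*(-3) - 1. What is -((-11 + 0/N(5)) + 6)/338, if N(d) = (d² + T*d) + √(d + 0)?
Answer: 5/338 ≈ 0.014793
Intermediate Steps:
T = -19 (T = -18 - 1 = -19)
N(d) = √d + d² - 19*d (N(d) = (d² - 19*d) + √(d + 0) = (d² - 19*d) + √d = √d + d² - 19*d)
-((-11 + 0/N(5)) + 6)/338 = -((-11 + 0/(√5 + 5² - 19*5)) + 6)/338 = -((-11 + 0/(√5 + 25 - 95)) + 6)*(1/338) = -((-11 + 0/(-70 + √5)) + 6)*(1/338) = -((-11 + 0) + 6)*(1/338) = -(-11 + 6)*(1/338) = -1*(-5)*(1/338) = 5*(1/338) = 5/338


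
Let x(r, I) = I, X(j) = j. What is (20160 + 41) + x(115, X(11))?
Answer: 20212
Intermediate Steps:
(20160 + 41) + x(115, X(11)) = (20160 + 41) + 11 = 20201 + 11 = 20212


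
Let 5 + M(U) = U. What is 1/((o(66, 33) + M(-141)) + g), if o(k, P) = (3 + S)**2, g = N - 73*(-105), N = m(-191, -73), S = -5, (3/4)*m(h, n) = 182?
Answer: 3/23297 ≈ 0.00012877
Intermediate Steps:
m(h, n) = 728/3 (m(h, n) = (4/3)*182 = 728/3)
M(U) = -5 + U
N = 728/3 ≈ 242.67
g = 23723/3 (g = 728/3 - 73*(-105) = 728/3 + 7665 = 23723/3 ≈ 7907.7)
o(k, P) = 4 (o(k, P) = (3 - 5)**2 = (-2)**2 = 4)
1/((o(66, 33) + M(-141)) + g) = 1/((4 + (-5 - 141)) + 23723/3) = 1/((4 - 146) + 23723/3) = 1/(-142 + 23723/3) = 1/(23297/3) = 3/23297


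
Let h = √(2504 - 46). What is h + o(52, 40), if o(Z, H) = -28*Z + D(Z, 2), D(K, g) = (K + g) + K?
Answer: -1350 + √2458 ≈ -1300.4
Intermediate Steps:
h = √2458 ≈ 49.578
D(K, g) = g + 2*K
o(Z, H) = 2 - 26*Z (o(Z, H) = -28*Z + (2 + 2*Z) = 2 - 26*Z)
h + o(52, 40) = √2458 + (2 - 26*52) = √2458 + (2 - 1352) = √2458 - 1350 = -1350 + √2458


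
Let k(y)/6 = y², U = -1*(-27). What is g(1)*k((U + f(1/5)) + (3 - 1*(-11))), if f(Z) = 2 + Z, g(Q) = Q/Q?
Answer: 279936/25 ≈ 11197.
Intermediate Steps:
g(Q) = 1
U = 27
k(y) = 6*y²
g(1)*k((U + f(1/5)) + (3 - 1*(-11))) = 1*(6*((27 + (2 + 1/5)) + (3 - 1*(-11)))²) = 1*(6*((27 + (2 + ⅕)) + (3 + 11))²) = 1*(6*((27 + 11/5) + 14)²) = 1*(6*(146/5 + 14)²) = 1*(6*(216/5)²) = 1*(6*(46656/25)) = 1*(279936/25) = 279936/25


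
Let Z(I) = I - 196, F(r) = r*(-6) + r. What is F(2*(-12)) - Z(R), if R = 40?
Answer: 276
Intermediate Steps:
F(r) = -5*r (F(r) = -6*r + r = -5*r)
Z(I) = -196 + I
F(2*(-12)) - Z(R) = -10*(-12) - (-196 + 40) = -5*(-24) - 1*(-156) = 120 + 156 = 276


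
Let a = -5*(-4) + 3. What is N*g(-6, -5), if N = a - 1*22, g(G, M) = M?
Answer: -5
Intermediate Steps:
a = 23 (a = 20 + 3 = 23)
N = 1 (N = 23 - 1*22 = 23 - 22 = 1)
N*g(-6, -5) = 1*(-5) = -5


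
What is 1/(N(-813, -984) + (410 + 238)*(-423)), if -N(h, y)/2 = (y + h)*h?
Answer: -1/3196026 ≈ -3.1289e-7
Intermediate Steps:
N(h, y) = -2*h*(h + y) (N(h, y) = -2*(y + h)*h = -2*(h + y)*h = -2*h*(h + y))
1/(N(-813, -984) + (410 + 238)*(-423)) = 1/(-2*(-813)*(-813 - 984) + (410 + 238)*(-423)) = 1/(-2*(-813)*(-1797) + 648*(-423)) = 1/(-2921922 - 274104) = 1/(-3196026) = -1/3196026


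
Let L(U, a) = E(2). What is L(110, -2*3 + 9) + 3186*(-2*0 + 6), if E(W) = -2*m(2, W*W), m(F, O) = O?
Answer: 19108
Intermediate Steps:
E(W) = -2*W² (E(W) = -2*W*W = -2*W²)
L(U, a) = -8 (L(U, a) = -2*2² = -2*4 = -8)
L(110, -2*3 + 9) + 3186*(-2*0 + 6) = -8 + 3186*(-2*0 + 6) = -8 + 3186*(0 + 6) = -8 + 3186*6 = -8 + 19116 = 19108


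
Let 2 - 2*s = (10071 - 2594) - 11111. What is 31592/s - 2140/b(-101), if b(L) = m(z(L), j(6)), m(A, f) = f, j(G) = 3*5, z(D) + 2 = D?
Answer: -113888/909 ≈ -125.29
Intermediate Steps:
z(D) = -2 + D
j(G) = 15
s = 1818 (s = 1 - ((10071 - 2594) - 11111)/2 = 1 - (7477 - 11111)/2 = 1 - ½*(-3634) = 1 + 1817 = 1818)
b(L) = 15
31592/s - 2140/b(-101) = 31592/1818 - 2140/15 = 31592*(1/1818) - 2140*1/15 = 15796/909 - 428/3 = -113888/909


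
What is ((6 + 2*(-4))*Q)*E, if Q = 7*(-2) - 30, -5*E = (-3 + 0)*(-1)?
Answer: -264/5 ≈ -52.800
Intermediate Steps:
E = -⅗ (E = -(-3 + 0)*(-1)/5 = -(-3)*(-1)/5 = -⅕*3 = -⅗ ≈ -0.60000)
Q = -44 (Q = -14 - 30 = -44)
((6 + 2*(-4))*Q)*E = ((6 + 2*(-4))*(-44))*(-⅗) = ((6 - 8)*(-44))*(-⅗) = -2*(-44)*(-⅗) = 88*(-⅗) = -264/5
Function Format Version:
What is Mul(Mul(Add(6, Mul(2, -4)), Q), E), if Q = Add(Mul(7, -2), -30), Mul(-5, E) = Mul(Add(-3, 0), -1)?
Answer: Rational(-264, 5) ≈ -52.800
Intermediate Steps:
E = Rational(-3, 5) (E = Mul(Rational(-1, 5), Mul(Add(-3, 0), -1)) = Mul(Rational(-1, 5), Mul(-3, -1)) = Mul(Rational(-1, 5), 3) = Rational(-3, 5) ≈ -0.60000)
Q = -44 (Q = Add(-14, -30) = -44)
Mul(Mul(Add(6, Mul(2, -4)), Q), E) = Mul(Mul(Add(6, Mul(2, -4)), -44), Rational(-3, 5)) = Mul(Mul(Add(6, -8), -44), Rational(-3, 5)) = Mul(Mul(-2, -44), Rational(-3, 5)) = Mul(88, Rational(-3, 5)) = Rational(-264, 5)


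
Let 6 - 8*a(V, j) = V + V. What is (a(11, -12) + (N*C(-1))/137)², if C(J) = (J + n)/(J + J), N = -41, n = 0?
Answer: 346921/75076 ≈ 4.6209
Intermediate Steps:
C(J) = ½ (C(J) = (J + 0)/(J + J) = J/((2*J)) = J*(1/(2*J)) = ½)
a(V, j) = ¾ - V/4 (a(V, j) = ¾ - (V + V)/8 = ¾ - V/4)
(a(11, -12) + (N*C(-1))/137)² = ((¾ - ¼*11) - 41*½/137)² = ((¾ - 11/4) - 41/2*1/137)² = (-2 - 41/274)² = (-589/274)² = 346921/75076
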